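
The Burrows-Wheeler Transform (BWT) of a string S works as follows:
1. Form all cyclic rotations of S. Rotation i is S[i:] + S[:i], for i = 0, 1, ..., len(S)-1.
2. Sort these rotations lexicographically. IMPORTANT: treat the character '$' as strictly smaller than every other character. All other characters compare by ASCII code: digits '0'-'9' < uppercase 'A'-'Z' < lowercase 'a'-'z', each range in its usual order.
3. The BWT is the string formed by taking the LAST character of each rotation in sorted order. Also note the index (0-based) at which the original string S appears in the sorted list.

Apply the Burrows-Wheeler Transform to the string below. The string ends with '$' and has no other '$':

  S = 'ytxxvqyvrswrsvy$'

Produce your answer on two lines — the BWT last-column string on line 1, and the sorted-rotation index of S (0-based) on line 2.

All 16 rotations (rotation i = S[i:]+S[:i]):
  rot[0] = ytxxvqyvrswrsvy$
  rot[1] = txxvqyvrswrsvy$y
  rot[2] = xxvqyvrswrsvy$yt
  rot[3] = xvqyvrswrsvy$ytx
  rot[4] = vqyvrswrsvy$ytxx
  rot[5] = qyvrswrsvy$ytxxv
  rot[6] = yvrswrsvy$ytxxvq
  rot[7] = vrswrsvy$ytxxvqy
  rot[8] = rswrsvy$ytxxvqyv
  rot[9] = swrsvy$ytxxvqyvr
  rot[10] = wrsvy$ytxxvqyvrs
  rot[11] = rsvy$ytxxvqyvrsw
  rot[12] = svy$ytxxvqyvrswr
  rot[13] = vy$ytxxvqyvrswrs
  rot[14] = y$ytxxvqyvrswrsv
  rot[15] = $ytxxvqyvrswrsvy
Sorted (with $ < everything):
  sorted[0] = $ytxxvqyvrswrsvy  (last char: 'y')
  sorted[1] = qyvrswrsvy$ytxxv  (last char: 'v')
  sorted[2] = rsvy$ytxxvqyvrsw  (last char: 'w')
  sorted[3] = rswrsvy$ytxxvqyv  (last char: 'v')
  sorted[4] = svy$ytxxvqyvrswr  (last char: 'r')
  sorted[5] = swrsvy$ytxxvqyvr  (last char: 'r')
  sorted[6] = txxvqyvrswrsvy$y  (last char: 'y')
  sorted[7] = vqyvrswrsvy$ytxx  (last char: 'x')
  sorted[8] = vrswrsvy$ytxxvqy  (last char: 'y')
  sorted[9] = vy$ytxxvqyvrswrs  (last char: 's')
  sorted[10] = wrsvy$ytxxvqyvrs  (last char: 's')
  sorted[11] = xvqyvrswrsvy$ytx  (last char: 'x')
  sorted[12] = xxvqyvrswrsvy$yt  (last char: 't')
  sorted[13] = y$ytxxvqyvrswrsv  (last char: 'v')
  sorted[14] = ytxxvqyvrswrsvy$  (last char: '$')
  sorted[15] = yvrswrsvy$ytxxvq  (last char: 'q')
Last column: yvwvrryxyssxtv$q
Original string S is at sorted index 14

Answer: yvwvrryxyssxtv$q
14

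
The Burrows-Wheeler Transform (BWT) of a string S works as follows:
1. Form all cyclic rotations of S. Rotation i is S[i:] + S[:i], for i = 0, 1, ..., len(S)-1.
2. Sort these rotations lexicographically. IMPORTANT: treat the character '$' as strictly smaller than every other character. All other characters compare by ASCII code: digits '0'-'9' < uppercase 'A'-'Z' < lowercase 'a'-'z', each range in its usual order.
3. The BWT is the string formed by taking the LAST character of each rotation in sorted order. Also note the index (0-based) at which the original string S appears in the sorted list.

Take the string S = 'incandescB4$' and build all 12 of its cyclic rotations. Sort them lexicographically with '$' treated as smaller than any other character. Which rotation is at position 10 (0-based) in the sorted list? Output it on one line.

All 12 rotations (rotation i = S[i:]+S[:i]):
  rot[0] = incandescB4$
  rot[1] = ncandescB4$i
  rot[2] = candescB4$in
  rot[3] = andescB4$inc
  rot[4] = ndescB4$inca
  rot[5] = descB4$incan
  rot[6] = escB4$incand
  rot[7] = scB4$incande
  rot[8] = cB4$incandes
  rot[9] = B4$incandesc
  rot[10] = 4$incandescB
  rot[11] = $incandescB4
Sorted (with $ < everything):
  sorted[0] = $incandescB4
  sorted[1] = 4$incandescB
  sorted[2] = B4$incandesc
  sorted[3] = andescB4$inc
  sorted[4] = cB4$incandes
  sorted[5] = candescB4$in
  sorted[6] = descB4$incan
  sorted[7] = escB4$incand
  sorted[8] = incandescB4$
  sorted[9] = ncandescB4$i
  sorted[10] = ndescB4$inca
  sorted[11] = scB4$incande
sorted[10] = ndescB4$inca

Answer: ndescB4$inca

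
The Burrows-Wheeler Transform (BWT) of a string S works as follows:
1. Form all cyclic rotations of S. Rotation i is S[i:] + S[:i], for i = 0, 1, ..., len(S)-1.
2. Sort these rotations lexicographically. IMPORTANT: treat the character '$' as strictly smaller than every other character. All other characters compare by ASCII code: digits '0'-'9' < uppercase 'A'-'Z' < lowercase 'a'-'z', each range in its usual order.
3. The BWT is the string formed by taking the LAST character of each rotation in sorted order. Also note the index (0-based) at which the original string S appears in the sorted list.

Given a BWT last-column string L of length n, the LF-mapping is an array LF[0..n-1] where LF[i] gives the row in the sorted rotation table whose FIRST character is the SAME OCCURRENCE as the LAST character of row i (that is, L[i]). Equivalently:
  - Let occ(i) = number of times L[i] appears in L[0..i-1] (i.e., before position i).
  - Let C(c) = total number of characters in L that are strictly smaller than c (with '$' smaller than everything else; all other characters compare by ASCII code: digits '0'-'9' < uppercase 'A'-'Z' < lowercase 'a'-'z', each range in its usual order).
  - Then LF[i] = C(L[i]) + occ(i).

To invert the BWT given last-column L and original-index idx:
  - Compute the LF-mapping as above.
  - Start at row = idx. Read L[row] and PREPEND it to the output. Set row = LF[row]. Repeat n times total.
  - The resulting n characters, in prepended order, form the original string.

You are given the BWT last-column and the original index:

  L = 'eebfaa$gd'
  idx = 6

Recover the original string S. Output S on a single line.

Answer: eadgfbae$

Derivation:
LF mapping: 5 6 3 7 1 2 0 8 4
Walk LF starting at row 6, prepending L[row]:
  step 1: row=6, L[6]='$', prepend. Next row=LF[6]=0
  step 2: row=0, L[0]='e', prepend. Next row=LF[0]=5
  step 3: row=5, L[5]='a', prepend. Next row=LF[5]=2
  step 4: row=2, L[2]='b', prepend. Next row=LF[2]=3
  step 5: row=3, L[3]='f', prepend. Next row=LF[3]=7
  step 6: row=7, L[7]='g', prepend. Next row=LF[7]=8
  step 7: row=8, L[8]='d', prepend. Next row=LF[8]=4
  step 8: row=4, L[4]='a', prepend. Next row=LF[4]=1
  step 9: row=1, L[1]='e', prepend. Next row=LF[1]=6
Reversed output: eadgfbae$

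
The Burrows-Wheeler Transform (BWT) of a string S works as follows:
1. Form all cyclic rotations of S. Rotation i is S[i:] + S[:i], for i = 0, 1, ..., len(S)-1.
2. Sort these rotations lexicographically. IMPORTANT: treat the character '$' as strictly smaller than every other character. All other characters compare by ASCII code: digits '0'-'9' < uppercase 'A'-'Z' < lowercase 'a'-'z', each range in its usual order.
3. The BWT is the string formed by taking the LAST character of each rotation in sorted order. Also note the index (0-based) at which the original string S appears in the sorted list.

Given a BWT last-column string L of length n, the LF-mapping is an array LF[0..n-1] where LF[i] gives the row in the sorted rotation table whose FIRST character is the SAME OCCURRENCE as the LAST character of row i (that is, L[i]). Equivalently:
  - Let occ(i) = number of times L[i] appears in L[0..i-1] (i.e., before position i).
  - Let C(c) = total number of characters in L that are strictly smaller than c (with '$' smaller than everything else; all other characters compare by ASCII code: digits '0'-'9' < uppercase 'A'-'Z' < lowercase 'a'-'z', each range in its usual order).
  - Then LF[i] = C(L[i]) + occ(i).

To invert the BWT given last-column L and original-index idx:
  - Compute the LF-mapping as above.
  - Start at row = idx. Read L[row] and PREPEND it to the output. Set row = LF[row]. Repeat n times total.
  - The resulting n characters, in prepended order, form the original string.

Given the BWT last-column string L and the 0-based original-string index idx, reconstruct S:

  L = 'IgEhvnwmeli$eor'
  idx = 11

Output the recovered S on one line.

LF mapping: 2 5 1 6 13 10 14 9 3 8 7 0 4 11 12
Walk LF starting at row 11, prepending L[row]:
  step 1: row=11, L[11]='$', prepend. Next row=LF[11]=0
  step 2: row=0, L[0]='I', prepend. Next row=LF[0]=2
  step 3: row=2, L[2]='E', prepend. Next row=LF[2]=1
  step 4: row=1, L[1]='g', prepend. Next row=LF[1]=5
  step 5: row=5, L[5]='n', prepend. Next row=LF[5]=10
  step 6: row=10, L[10]='i', prepend. Next row=LF[10]=7
  step 7: row=7, L[7]='m', prepend. Next row=LF[7]=9
  step 8: row=9, L[9]='l', prepend. Next row=LF[9]=8
  step 9: row=8, L[8]='e', prepend. Next row=LF[8]=3
  step 10: row=3, L[3]='h', prepend. Next row=LF[3]=6
  step 11: row=6, L[6]='w', prepend. Next row=LF[6]=14
  step 12: row=14, L[14]='r', prepend. Next row=LF[14]=12
  step 13: row=12, L[12]='e', prepend. Next row=LF[12]=4
  step 14: row=4, L[4]='v', prepend. Next row=LF[4]=13
  step 15: row=13, L[13]='o', prepend. Next row=LF[13]=11
Reversed output: overwhelmingEI$

Answer: overwhelmingEI$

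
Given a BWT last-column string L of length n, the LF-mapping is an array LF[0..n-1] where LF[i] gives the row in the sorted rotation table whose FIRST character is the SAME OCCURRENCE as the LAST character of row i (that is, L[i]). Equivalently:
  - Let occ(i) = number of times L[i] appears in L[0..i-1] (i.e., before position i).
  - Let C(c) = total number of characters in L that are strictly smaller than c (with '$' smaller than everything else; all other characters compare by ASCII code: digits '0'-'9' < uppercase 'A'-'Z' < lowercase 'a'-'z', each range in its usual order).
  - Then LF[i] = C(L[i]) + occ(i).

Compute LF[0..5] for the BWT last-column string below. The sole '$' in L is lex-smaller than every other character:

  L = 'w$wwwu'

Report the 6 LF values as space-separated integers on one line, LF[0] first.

Char counts: '$':1, 'u':1, 'w':4
C (first-col start): C('$')=0, C('u')=1, C('w')=2
L[0]='w': occ=0, LF[0]=C('w')+0=2+0=2
L[1]='$': occ=0, LF[1]=C('$')+0=0+0=0
L[2]='w': occ=1, LF[2]=C('w')+1=2+1=3
L[3]='w': occ=2, LF[3]=C('w')+2=2+2=4
L[4]='w': occ=3, LF[4]=C('w')+3=2+3=5
L[5]='u': occ=0, LF[5]=C('u')+0=1+0=1

Answer: 2 0 3 4 5 1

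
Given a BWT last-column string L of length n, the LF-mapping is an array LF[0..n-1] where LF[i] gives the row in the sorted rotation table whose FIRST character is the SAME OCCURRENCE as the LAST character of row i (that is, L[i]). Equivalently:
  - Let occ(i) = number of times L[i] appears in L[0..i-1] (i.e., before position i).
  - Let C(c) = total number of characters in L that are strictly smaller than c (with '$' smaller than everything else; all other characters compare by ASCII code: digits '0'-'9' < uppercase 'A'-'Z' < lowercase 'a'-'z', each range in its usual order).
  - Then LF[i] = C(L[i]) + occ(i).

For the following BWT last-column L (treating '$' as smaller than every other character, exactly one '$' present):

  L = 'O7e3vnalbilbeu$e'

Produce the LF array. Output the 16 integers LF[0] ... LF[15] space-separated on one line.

Char counts: '$':1, '3':1, '7':1, 'O':1, 'a':1, 'b':2, 'e':3, 'i':1, 'l':2, 'n':1, 'u':1, 'v':1
C (first-col start): C('$')=0, C('3')=1, C('7')=2, C('O')=3, C('a')=4, C('b')=5, C('e')=7, C('i')=10, C('l')=11, C('n')=13, C('u')=14, C('v')=15
L[0]='O': occ=0, LF[0]=C('O')+0=3+0=3
L[1]='7': occ=0, LF[1]=C('7')+0=2+0=2
L[2]='e': occ=0, LF[2]=C('e')+0=7+0=7
L[3]='3': occ=0, LF[3]=C('3')+0=1+0=1
L[4]='v': occ=0, LF[4]=C('v')+0=15+0=15
L[5]='n': occ=0, LF[5]=C('n')+0=13+0=13
L[6]='a': occ=0, LF[6]=C('a')+0=4+0=4
L[7]='l': occ=0, LF[7]=C('l')+0=11+0=11
L[8]='b': occ=0, LF[8]=C('b')+0=5+0=5
L[9]='i': occ=0, LF[9]=C('i')+0=10+0=10
L[10]='l': occ=1, LF[10]=C('l')+1=11+1=12
L[11]='b': occ=1, LF[11]=C('b')+1=5+1=6
L[12]='e': occ=1, LF[12]=C('e')+1=7+1=8
L[13]='u': occ=0, LF[13]=C('u')+0=14+0=14
L[14]='$': occ=0, LF[14]=C('$')+0=0+0=0
L[15]='e': occ=2, LF[15]=C('e')+2=7+2=9

Answer: 3 2 7 1 15 13 4 11 5 10 12 6 8 14 0 9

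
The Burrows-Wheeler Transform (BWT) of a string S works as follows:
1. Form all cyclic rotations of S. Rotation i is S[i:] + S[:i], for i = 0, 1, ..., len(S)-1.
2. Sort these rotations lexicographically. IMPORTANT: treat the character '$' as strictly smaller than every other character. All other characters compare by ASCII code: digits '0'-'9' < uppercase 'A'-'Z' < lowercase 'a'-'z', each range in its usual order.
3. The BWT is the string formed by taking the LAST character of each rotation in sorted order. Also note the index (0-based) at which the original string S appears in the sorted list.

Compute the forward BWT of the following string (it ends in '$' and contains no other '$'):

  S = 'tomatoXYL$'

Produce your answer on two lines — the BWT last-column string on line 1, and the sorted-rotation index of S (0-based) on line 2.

All 10 rotations (rotation i = S[i:]+S[:i]):
  rot[0] = tomatoXYL$
  rot[1] = omatoXYL$t
  rot[2] = matoXYL$to
  rot[3] = atoXYL$tom
  rot[4] = toXYL$toma
  rot[5] = oXYL$tomat
  rot[6] = XYL$tomato
  rot[7] = YL$tomatoX
  rot[8] = L$tomatoXY
  rot[9] = $tomatoXYL
Sorted (with $ < everything):
  sorted[0] = $tomatoXYL  (last char: 'L')
  sorted[1] = L$tomatoXY  (last char: 'Y')
  sorted[2] = XYL$tomato  (last char: 'o')
  sorted[3] = YL$tomatoX  (last char: 'X')
  sorted[4] = atoXYL$tom  (last char: 'm')
  sorted[5] = matoXYL$to  (last char: 'o')
  sorted[6] = oXYL$tomat  (last char: 't')
  sorted[7] = omatoXYL$t  (last char: 't')
  sorted[8] = toXYL$toma  (last char: 'a')
  sorted[9] = tomatoXYL$  (last char: '$')
Last column: LYoXmotta$
Original string S is at sorted index 9

Answer: LYoXmotta$
9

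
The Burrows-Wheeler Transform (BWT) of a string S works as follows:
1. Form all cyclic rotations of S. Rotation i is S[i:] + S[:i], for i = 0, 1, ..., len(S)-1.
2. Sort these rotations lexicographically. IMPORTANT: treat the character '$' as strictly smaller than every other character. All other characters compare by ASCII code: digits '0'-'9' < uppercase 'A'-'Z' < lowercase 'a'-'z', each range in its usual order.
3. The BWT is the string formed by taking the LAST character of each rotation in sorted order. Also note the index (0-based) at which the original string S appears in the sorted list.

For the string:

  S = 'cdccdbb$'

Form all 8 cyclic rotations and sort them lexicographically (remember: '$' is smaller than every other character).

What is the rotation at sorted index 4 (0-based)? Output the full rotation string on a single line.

All 8 rotations (rotation i = S[i:]+S[:i]):
  rot[0] = cdccdbb$
  rot[1] = dccdbb$c
  rot[2] = ccdbb$cd
  rot[3] = cdbb$cdc
  rot[4] = dbb$cdcc
  rot[5] = bb$cdccd
  rot[6] = b$cdccdb
  rot[7] = $cdccdbb
Sorted (with $ < everything):
  sorted[0] = $cdccdbb
  sorted[1] = b$cdccdb
  sorted[2] = bb$cdccd
  sorted[3] = ccdbb$cd
  sorted[4] = cdbb$cdc
  sorted[5] = cdccdbb$
  sorted[6] = dbb$cdcc
  sorted[7] = dccdbb$c
sorted[4] = cdbb$cdc

Answer: cdbb$cdc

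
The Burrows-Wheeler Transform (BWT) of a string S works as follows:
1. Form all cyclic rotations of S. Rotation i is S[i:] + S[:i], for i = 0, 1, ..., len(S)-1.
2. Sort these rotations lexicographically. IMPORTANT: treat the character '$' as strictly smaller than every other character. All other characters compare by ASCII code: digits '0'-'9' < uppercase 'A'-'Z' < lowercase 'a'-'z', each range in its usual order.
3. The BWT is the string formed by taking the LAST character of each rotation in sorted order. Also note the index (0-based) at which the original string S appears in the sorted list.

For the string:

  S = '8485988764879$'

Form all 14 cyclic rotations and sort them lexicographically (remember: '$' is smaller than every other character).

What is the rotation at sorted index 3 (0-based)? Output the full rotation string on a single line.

All 14 rotations (rotation i = S[i:]+S[:i]):
  rot[0] = 8485988764879$
  rot[1] = 485988764879$8
  rot[2] = 85988764879$84
  rot[3] = 5988764879$848
  rot[4] = 988764879$8485
  rot[5] = 88764879$84859
  rot[6] = 8764879$848598
  rot[7] = 764879$8485988
  rot[8] = 64879$84859887
  rot[9] = 4879$848598876
  rot[10] = 879$8485988764
  rot[11] = 79$84859887648
  rot[12] = 9$848598876487
  rot[13] = $8485988764879
Sorted (with $ < everything):
  sorted[0] = $8485988764879
  sorted[1] = 485988764879$8
  sorted[2] = 4879$848598876
  sorted[3] = 5988764879$848
  sorted[4] = 64879$84859887
  sorted[5] = 764879$8485988
  sorted[6] = 79$84859887648
  sorted[7] = 8485988764879$
  sorted[8] = 85988764879$84
  sorted[9] = 8764879$848598
  sorted[10] = 879$8485988764
  sorted[11] = 88764879$84859
  sorted[12] = 9$848598876487
  sorted[13] = 988764879$8485
sorted[3] = 5988764879$848

Answer: 5988764879$848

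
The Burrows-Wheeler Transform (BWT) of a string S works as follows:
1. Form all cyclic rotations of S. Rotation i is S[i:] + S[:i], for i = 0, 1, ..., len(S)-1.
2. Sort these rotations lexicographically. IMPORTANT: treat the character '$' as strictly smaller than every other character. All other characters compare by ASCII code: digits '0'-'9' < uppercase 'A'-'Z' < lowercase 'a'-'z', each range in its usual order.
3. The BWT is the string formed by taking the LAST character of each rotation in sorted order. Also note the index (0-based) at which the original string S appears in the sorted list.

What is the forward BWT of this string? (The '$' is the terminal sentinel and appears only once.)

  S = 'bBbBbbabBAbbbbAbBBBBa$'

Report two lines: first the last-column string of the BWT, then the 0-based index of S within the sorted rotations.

All 22 rotations (rotation i = S[i:]+S[:i]):
  rot[0] = bBbBbbabBAbbbbAbBBBBa$
  rot[1] = BbBbbabBAbbbbAbBBBBa$b
  rot[2] = bBbbabBAbbbbAbBBBBa$bB
  rot[3] = BbbabBAbbbbAbBBBBa$bBb
  rot[4] = bbabBAbbbbAbBBBBa$bBbB
  rot[5] = babBAbbbbAbBBBBa$bBbBb
  rot[6] = abBAbbbbAbBBBBa$bBbBbb
  rot[7] = bBAbbbbAbBBBBa$bBbBbba
  rot[8] = BAbbbbAbBBBBa$bBbBbbab
  rot[9] = AbbbbAbBBBBa$bBbBbbabB
  rot[10] = bbbbAbBBBBa$bBbBbbabBA
  rot[11] = bbbAbBBBBa$bBbBbbabBAb
  rot[12] = bbAbBBBBa$bBbBbbabBAbb
  rot[13] = bAbBBBBa$bBbBbbabBAbbb
  rot[14] = AbBBBBa$bBbBbbabBAbbbb
  rot[15] = bBBBBa$bBbBbbabBAbbbbA
  rot[16] = BBBBa$bBbBbbabBAbbbbAb
  rot[17] = BBBa$bBbBbbabBAbbbbAbB
  rot[18] = BBa$bBbBbbabBAbbbbAbBB
  rot[19] = Ba$bBbBbbabBAbbbbAbBBB
  rot[20] = a$bBbBbbabBAbbbbAbBBBB
  rot[21] = $bBbBbbabBAbbbbAbBBBBa
Sorted (with $ < everything):
  sorted[0] = $bBbBbbabBAbbbbAbBBBBa  (last char: 'a')
  sorted[1] = AbBBBBa$bBbBbbabBAbbbb  (last char: 'b')
  sorted[2] = AbbbbAbBBBBa$bBbBbbabB  (last char: 'B')
  sorted[3] = BAbbbbAbBBBBa$bBbBbbab  (last char: 'b')
  sorted[4] = BBBBa$bBbBbbabBAbbbbAb  (last char: 'b')
  sorted[5] = BBBa$bBbBbbabBAbbbbAbB  (last char: 'B')
  sorted[6] = BBa$bBbBbbabBAbbbbAbBB  (last char: 'B')
  sorted[7] = Ba$bBbBbbabBAbbbbAbBBB  (last char: 'B')
  sorted[8] = BbBbbabBAbbbbAbBBBBa$b  (last char: 'b')
  sorted[9] = BbbabBAbbbbAbBBBBa$bBb  (last char: 'b')
  sorted[10] = a$bBbBbbabBAbbbbAbBBBB  (last char: 'B')
  sorted[11] = abBAbbbbAbBBBBa$bBbBbb  (last char: 'b')
  sorted[12] = bAbBBBBa$bBbBbbabBAbbb  (last char: 'b')
  sorted[13] = bBAbbbbAbBBBBa$bBbBbba  (last char: 'a')
  sorted[14] = bBBBBa$bBbBbbabBAbbbbA  (last char: 'A')
  sorted[15] = bBbBbbabBAbbbbAbBBBBa$  (last char: '$')
  sorted[16] = bBbbabBAbbbbAbBBBBa$bB  (last char: 'B')
  sorted[17] = babBAbbbbAbBBBBa$bBbBb  (last char: 'b')
  sorted[18] = bbAbBBBBa$bBbBbbabBAbb  (last char: 'b')
  sorted[19] = bbabBAbbbbAbBBBBa$bBbB  (last char: 'B')
  sorted[20] = bbbAbBBBBa$bBbBbbabBAb  (last char: 'b')
  sorted[21] = bbbbAbBBBBa$bBbBbbabBA  (last char: 'A')
Last column: abBbbBBBbbBbbaA$BbbBbA
Original string S is at sorted index 15

Answer: abBbbBBBbbBbbaA$BbbBbA
15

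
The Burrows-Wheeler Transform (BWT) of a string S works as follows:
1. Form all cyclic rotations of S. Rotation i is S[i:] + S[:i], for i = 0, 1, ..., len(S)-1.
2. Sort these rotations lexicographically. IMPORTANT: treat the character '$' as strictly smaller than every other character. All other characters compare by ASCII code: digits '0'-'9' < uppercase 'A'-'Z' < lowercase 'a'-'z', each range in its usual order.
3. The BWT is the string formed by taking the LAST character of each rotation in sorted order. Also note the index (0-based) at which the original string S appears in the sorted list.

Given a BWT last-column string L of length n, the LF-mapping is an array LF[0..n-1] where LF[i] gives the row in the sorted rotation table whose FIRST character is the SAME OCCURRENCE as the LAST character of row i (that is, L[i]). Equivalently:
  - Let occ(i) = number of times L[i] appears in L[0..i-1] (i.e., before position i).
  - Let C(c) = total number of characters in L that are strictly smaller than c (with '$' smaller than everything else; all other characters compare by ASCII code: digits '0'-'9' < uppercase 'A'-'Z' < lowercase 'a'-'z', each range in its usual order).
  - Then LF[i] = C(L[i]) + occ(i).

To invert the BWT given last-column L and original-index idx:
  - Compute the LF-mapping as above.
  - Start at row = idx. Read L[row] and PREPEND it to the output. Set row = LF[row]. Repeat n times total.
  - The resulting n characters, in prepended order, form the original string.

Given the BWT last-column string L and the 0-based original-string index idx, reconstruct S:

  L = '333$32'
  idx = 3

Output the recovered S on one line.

LF mapping: 2 3 4 0 5 1
Walk LF starting at row 3, prepending L[row]:
  step 1: row=3, L[3]='$', prepend. Next row=LF[3]=0
  step 2: row=0, L[0]='3', prepend. Next row=LF[0]=2
  step 3: row=2, L[2]='3', prepend. Next row=LF[2]=4
  step 4: row=4, L[4]='3', prepend. Next row=LF[4]=5
  step 5: row=5, L[5]='2', prepend. Next row=LF[5]=1
  step 6: row=1, L[1]='3', prepend. Next row=LF[1]=3
Reversed output: 32333$

Answer: 32333$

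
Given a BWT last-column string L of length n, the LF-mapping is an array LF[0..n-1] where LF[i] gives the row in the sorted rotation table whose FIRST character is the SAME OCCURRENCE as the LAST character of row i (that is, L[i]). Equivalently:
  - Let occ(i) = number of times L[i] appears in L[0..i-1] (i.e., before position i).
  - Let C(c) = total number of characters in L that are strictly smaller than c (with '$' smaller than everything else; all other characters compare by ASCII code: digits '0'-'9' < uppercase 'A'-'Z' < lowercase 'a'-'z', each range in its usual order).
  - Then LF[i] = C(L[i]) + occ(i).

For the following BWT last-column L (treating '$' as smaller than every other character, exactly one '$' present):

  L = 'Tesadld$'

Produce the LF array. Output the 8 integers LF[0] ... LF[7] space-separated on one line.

Char counts: '$':1, 'T':1, 'a':1, 'd':2, 'e':1, 'l':1, 's':1
C (first-col start): C('$')=0, C('T')=1, C('a')=2, C('d')=3, C('e')=5, C('l')=6, C('s')=7
L[0]='T': occ=0, LF[0]=C('T')+0=1+0=1
L[1]='e': occ=0, LF[1]=C('e')+0=5+0=5
L[2]='s': occ=0, LF[2]=C('s')+0=7+0=7
L[3]='a': occ=0, LF[3]=C('a')+0=2+0=2
L[4]='d': occ=0, LF[4]=C('d')+0=3+0=3
L[5]='l': occ=0, LF[5]=C('l')+0=6+0=6
L[6]='d': occ=1, LF[6]=C('d')+1=3+1=4
L[7]='$': occ=0, LF[7]=C('$')+0=0+0=0

Answer: 1 5 7 2 3 6 4 0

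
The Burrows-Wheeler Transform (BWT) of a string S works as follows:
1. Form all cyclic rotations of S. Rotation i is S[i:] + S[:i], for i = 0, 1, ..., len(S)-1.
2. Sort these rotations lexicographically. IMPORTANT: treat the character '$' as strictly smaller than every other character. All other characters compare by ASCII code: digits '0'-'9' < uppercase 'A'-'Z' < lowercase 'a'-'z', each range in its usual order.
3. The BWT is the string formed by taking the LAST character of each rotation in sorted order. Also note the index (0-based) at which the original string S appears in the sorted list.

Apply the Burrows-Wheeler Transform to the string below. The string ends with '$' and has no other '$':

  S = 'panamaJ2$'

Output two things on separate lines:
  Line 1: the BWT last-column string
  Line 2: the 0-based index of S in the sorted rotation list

All 9 rotations (rotation i = S[i:]+S[:i]):
  rot[0] = panamaJ2$
  rot[1] = anamaJ2$p
  rot[2] = namaJ2$pa
  rot[3] = amaJ2$pan
  rot[4] = maJ2$pana
  rot[5] = aJ2$panam
  rot[6] = J2$panama
  rot[7] = 2$panamaJ
  rot[8] = $panamaJ2
Sorted (with $ < everything):
  sorted[0] = $panamaJ2  (last char: '2')
  sorted[1] = 2$panamaJ  (last char: 'J')
  sorted[2] = J2$panama  (last char: 'a')
  sorted[3] = aJ2$panam  (last char: 'm')
  sorted[4] = amaJ2$pan  (last char: 'n')
  sorted[5] = anamaJ2$p  (last char: 'p')
  sorted[6] = maJ2$pana  (last char: 'a')
  sorted[7] = namaJ2$pa  (last char: 'a')
  sorted[8] = panamaJ2$  (last char: '$')
Last column: 2Jamnpaa$
Original string S is at sorted index 8

Answer: 2Jamnpaa$
8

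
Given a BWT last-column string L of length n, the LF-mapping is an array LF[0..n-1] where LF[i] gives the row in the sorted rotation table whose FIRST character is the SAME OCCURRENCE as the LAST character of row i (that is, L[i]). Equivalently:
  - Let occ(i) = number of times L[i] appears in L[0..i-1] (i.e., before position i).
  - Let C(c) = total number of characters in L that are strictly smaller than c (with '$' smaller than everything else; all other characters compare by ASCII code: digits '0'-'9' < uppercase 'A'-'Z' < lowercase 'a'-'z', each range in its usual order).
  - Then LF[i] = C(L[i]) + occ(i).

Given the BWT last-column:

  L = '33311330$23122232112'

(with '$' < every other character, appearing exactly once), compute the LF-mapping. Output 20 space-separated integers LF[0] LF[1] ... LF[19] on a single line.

Char counts: '$':1, '0':1, '1':5, '2':6, '3':7
C (first-col start): C('$')=0, C('0')=1, C('1')=2, C('2')=7, C('3')=13
L[0]='3': occ=0, LF[0]=C('3')+0=13+0=13
L[1]='3': occ=1, LF[1]=C('3')+1=13+1=14
L[2]='3': occ=2, LF[2]=C('3')+2=13+2=15
L[3]='1': occ=0, LF[3]=C('1')+0=2+0=2
L[4]='1': occ=1, LF[4]=C('1')+1=2+1=3
L[5]='3': occ=3, LF[5]=C('3')+3=13+3=16
L[6]='3': occ=4, LF[6]=C('3')+4=13+4=17
L[7]='0': occ=0, LF[7]=C('0')+0=1+0=1
L[8]='$': occ=0, LF[8]=C('$')+0=0+0=0
L[9]='2': occ=0, LF[9]=C('2')+0=7+0=7
L[10]='3': occ=5, LF[10]=C('3')+5=13+5=18
L[11]='1': occ=2, LF[11]=C('1')+2=2+2=4
L[12]='2': occ=1, LF[12]=C('2')+1=7+1=8
L[13]='2': occ=2, LF[13]=C('2')+2=7+2=9
L[14]='2': occ=3, LF[14]=C('2')+3=7+3=10
L[15]='3': occ=6, LF[15]=C('3')+6=13+6=19
L[16]='2': occ=4, LF[16]=C('2')+4=7+4=11
L[17]='1': occ=3, LF[17]=C('1')+3=2+3=5
L[18]='1': occ=4, LF[18]=C('1')+4=2+4=6
L[19]='2': occ=5, LF[19]=C('2')+5=7+5=12

Answer: 13 14 15 2 3 16 17 1 0 7 18 4 8 9 10 19 11 5 6 12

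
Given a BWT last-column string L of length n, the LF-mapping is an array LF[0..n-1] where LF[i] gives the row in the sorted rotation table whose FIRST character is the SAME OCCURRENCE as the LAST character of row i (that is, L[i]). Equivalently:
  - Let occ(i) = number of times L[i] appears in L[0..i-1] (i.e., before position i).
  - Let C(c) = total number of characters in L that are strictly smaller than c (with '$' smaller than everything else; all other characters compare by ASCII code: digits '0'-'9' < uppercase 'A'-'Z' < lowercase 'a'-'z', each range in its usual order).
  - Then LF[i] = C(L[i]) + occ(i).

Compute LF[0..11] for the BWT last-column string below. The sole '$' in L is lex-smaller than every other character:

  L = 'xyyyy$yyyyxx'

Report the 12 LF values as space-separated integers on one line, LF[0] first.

Char counts: '$':1, 'x':3, 'y':8
C (first-col start): C('$')=0, C('x')=1, C('y')=4
L[0]='x': occ=0, LF[0]=C('x')+0=1+0=1
L[1]='y': occ=0, LF[1]=C('y')+0=4+0=4
L[2]='y': occ=1, LF[2]=C('y')+1=4+1=5
L[3]='y': occ=2, LF[3]=C('y')+2=4+2=6
L[4]='y': occ=3, LF[4]=C('y')+3=4+3=7
L[5]='$': occ=0, LF[5]=C('$')+0=0+0=0
L[6]='y': occ=4, LF[6]=C('y')+4=4+4=8
L[7]='y': occ=5, LF[7]=C('y')+5=4+5=9
L[8]='y': occ=6, LF[8]=C('y')+6=4+6=10
L[9]='y': occ=7, LF[9]=C('y')+7=4+7=11
L[10]='x': occ=1, LF[10]=C('x')+1=1+1=2
L[11]='x': occ=2, LF[11]=C('x')+2=1+2=3

Answer: 1 4 5 6 7 0 8 9 10 11 2 3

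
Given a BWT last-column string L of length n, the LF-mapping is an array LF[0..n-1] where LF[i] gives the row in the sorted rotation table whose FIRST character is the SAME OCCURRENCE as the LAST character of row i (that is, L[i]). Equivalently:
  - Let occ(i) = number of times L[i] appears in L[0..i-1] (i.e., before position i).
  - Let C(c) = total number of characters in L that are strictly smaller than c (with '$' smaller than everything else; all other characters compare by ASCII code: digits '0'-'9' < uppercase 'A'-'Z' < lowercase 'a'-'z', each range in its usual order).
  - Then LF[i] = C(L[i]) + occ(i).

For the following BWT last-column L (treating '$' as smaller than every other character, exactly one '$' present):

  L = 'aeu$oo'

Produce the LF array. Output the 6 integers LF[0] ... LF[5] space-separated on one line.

Char counts: '$':1, 'a':1, 'e':1, 'o':2, 'u':1
C (first-col start): C('$')=0, C('a')=1, C('e')=2, C('o')=3, C('u')=5
L[0]='a': occ=0, LF[0]=C('a')+0=1+0=1
L[1]='e': occ=0, LF[1]=C('e')+0=2+0=2
L[2]='u': occ=0, LF[2]=C('u')+0=5+0=5
L[3]='$': occ=0, LF[3]=C('$')+0=0+0=0
L[4]='o': occ=0, LF[4]=C('o')+0=3+0=3
L[5]='o': occ=1, LF[5]=C('o')+1=3+1=4

Answer: 1 2 5 0 3 4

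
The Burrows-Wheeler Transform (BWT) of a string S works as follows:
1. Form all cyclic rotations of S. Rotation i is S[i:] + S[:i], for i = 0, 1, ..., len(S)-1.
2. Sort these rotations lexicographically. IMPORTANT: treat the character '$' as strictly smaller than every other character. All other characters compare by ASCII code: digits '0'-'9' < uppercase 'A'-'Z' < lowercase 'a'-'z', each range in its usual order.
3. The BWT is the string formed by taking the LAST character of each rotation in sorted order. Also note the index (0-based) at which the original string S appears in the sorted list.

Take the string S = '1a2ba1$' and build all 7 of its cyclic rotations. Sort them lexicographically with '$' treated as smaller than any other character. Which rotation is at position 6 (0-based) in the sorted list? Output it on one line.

All 7 rotations (rotation i = S[i:]+S[:i]):
  rot[0] = 1a2ba1$
  rot[1] = a2ba1$1
  rot[2] = 2ba1$1a
  rot[3] = ba1$1a2
  rot[4] = a1$1a2b
  rot[5] = 1$1a2ba
  rot[6] = $1a2ba1
Sorted (with $ < everything):
  sorted[0] = $1a2ba1
  sorted[1] = 1$1a2ba
  sorted[2] = 1a2ba1$
  sorted[3] = 2ba1$1a
  sorted[4] = a1$1a2b
  sorted[5] = a2ba1$1
  sorted[6] = ba1$1a2
sorted[6] = ba1$1a2

Answer: ba1$1a2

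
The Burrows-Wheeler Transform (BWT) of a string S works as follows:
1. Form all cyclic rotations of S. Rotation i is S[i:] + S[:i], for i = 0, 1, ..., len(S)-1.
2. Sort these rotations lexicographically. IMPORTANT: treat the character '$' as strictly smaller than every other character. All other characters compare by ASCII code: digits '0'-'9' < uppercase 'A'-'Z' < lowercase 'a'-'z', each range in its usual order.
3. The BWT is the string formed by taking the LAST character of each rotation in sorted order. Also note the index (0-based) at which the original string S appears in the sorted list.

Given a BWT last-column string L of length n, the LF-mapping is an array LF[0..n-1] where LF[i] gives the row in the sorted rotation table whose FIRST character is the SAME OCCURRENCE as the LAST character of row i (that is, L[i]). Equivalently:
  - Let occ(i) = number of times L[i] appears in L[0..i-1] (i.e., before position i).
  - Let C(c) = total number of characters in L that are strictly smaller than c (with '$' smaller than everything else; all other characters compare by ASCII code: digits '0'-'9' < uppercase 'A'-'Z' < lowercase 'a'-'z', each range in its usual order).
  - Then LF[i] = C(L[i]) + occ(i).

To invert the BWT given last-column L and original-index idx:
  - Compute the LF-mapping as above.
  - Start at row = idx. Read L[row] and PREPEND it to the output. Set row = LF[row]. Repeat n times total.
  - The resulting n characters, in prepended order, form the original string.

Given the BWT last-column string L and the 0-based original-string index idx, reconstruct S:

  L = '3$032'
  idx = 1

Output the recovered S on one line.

LF mapping: 3 0 1 4 2
Walk LF starting at row 1, prepending L[row]:
  step 1: row=1, L[1]='$', prepend. Next row=LF[1]=0
  step 2: row=0, L[0]='3', prepend. Next row=LF[0]=3
  step 3: row=3, L[3]='3', prepend. Next row=LF[3]=4
  step 4: row=4, L[4]='2', prepend. Next row=LF[4]=2
  step 5: row=2, L[2]='0', prepend. Next row=LF[2]=1
Reversed output: 0233$

Answer: 0233$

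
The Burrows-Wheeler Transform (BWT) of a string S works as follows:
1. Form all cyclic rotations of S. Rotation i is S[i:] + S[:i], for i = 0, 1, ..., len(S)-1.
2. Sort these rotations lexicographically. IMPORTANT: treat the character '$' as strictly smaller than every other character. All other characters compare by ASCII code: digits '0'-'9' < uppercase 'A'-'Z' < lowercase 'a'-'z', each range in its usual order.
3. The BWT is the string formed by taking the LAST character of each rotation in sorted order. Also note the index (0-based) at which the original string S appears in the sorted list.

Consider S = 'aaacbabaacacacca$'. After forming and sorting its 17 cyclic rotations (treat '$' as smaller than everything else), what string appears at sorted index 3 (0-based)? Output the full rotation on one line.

All 17 rotations (rotation i = S[i:]+S[:i]):
  rot[0] = aaacbabaacacacca$
  rot[1] = aacbabaacacacca$a
  rot[2] = acbabaacacacca$aa
  rot[3] = cbabaacacacca$aaa
  rot[4] = babaacacacca$aaac
  rot[5] = abaacacacca$aaacb
  rot[6] = baacacacca$aaacba
  rot[7] = aacacacca$aaacbab
  rot[8] = acacacca$aaacbaba
  rot[9] = cacacca$aaacbabaa
  rot[10] = acacca$aaacbabaac
  rot[11] = cacca$aaacbabaaca
  rot[12] = acca$aaacbabaacac
  rot[13] = cca$aaacbabaacaca
  rot[14] = ca$aaacbabaacacac
  rot[15] = a$aaacbabaacacacc
  rot[16] = $aaacbabaacacacca
Sorted (with $ < everything):
  sorted[0] = $aaacbabaacacacca
  sorted[1] = a$aaacbabaacacacc
  sorted[2] = aaacbabaacacacca$
  sorted[3] = aacacacca$aaacbab
  sorted[4] = aacbabaacacacca$a
  sorted[5] = abaacacacca$aaacb
  sorted[6] = acacacca$aaacbaba
  sorted[7] = acacca$aaacbabaac
  sorted[8] = acbabaacacacca$aa
  sorted[9] = acca$aaacbabaacac
  sorted[10] = baacacacca$aaacba
  sorted[11] = babaacacacca$aaac
  sorted[12] = ca$aaacbabaacacac
  sorted[13] = cacacca$aaacbabaa
  sorted[14] = cacca$aaacbabaaca
  sorted[15] = cbabaacacacca$aaa
  sorted[16] = cca$aaacbabaacaca
sorted[3] = aacacacca$aaacbab

Answer: aacacacca$aaacbab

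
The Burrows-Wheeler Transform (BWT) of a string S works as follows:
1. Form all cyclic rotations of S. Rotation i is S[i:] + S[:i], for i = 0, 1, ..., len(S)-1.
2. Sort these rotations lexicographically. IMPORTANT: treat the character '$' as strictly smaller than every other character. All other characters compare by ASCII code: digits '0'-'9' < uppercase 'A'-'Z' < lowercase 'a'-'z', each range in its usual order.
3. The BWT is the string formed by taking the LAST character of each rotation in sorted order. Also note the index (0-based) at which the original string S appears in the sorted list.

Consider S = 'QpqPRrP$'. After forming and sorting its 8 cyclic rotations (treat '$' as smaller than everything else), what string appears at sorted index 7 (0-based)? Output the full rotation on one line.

Answer: rP$QpqPR

Derivation:
All 8 rotations (rotation i = S[i:]+S[:i]):
  rot[0] = QpqPRrP$
  rot[1] = pqPRrP$Q
  rot[2] = qPRrP$Qp
  rot[3] = PRrP$Qpq
  rot[4] = RrP$QpqP
  rot[5] = rP$QpqPR
  rot[6] = P$QpqPRr
  rot[7] = $QpqPRrP
Sorted (with $ < everything):
  sorted[0] = $QpqPRrP
  sorted[1] = P$QpqPRr
  sorted[2] = PRrP$Qpq
  sorted[3] = QpqPRrP$
  sorted[4] = RrP$QpqP
  sorted[5] = pqPRrP$Q
  sorted[6] = qPRrP$Qp
  sorted[7] = rP$QpqPR
sorted[7] = rP$QpqPR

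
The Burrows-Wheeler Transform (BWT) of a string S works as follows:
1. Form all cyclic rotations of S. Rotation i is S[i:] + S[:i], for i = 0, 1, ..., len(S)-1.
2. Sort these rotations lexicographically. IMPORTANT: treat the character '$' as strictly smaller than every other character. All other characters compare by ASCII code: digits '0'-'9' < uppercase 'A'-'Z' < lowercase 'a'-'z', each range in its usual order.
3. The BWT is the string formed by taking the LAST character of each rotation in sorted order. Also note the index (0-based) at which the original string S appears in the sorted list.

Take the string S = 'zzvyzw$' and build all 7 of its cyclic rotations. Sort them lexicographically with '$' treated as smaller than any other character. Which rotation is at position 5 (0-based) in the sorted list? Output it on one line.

All 7 rotations (rotation i = S[i:]+S[:i]):
  rot[0] = zzvyzw$
  rot[1] = zvyzw$z
  rot[2] = vyzw$zz
  rot[3] = yzw$zzv
  rot[4] = zw$zzvy
  rot[5] = w$zzvyz
  rot[6] = $zzvyzw
Sorted (with $ < everything):
  sorted[0] = $zzvyzw
  sorted[1] = vyzw$zz
  sorted[2] = w$zzvyz
  sorted[3] = yzw$zzv
  sorted[4] = zvyzw$z
  sorted[5] = zw$zzvy
  sorted[6] = zzvyzw$
sorted[5] = zw$zzvy

Answer: zw$zzvy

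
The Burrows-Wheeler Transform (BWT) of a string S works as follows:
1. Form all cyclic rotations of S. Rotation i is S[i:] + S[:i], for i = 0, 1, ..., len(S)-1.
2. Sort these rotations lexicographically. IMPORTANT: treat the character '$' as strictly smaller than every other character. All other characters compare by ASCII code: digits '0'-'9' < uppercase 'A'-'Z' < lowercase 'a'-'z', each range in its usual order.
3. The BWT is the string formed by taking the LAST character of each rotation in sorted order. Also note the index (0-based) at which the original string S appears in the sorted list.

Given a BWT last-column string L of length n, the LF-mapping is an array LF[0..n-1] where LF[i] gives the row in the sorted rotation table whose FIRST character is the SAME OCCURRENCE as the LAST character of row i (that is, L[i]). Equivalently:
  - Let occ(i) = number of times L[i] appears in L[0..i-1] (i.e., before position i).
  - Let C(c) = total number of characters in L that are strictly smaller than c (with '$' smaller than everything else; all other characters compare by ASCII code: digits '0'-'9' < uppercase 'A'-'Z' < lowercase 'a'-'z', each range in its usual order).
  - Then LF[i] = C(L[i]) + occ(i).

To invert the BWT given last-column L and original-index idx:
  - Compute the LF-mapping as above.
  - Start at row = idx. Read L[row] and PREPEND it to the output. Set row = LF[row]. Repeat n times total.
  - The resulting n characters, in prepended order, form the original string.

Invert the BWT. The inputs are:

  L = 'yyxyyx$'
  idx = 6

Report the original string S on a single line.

LF mapping: 3 4 1 5 6 2 0
Walk LF starting at row 6, prepending L[row]:
  step 1: row=6, L[6]='$', prepend. Next row=LF[6]=0
  step 2: row=0, L[0]='y', prepend. Next row=LF[0]=3
  step 3: row=3, L[3]='y', prepend. Next row=LF[3]=5
  step 4: row=5, L[5]='x', prepend. Next row=LF[5]=2
  step 5: row=2, L[2]='x', prepend. Next row=LF[2]=1
  step 6: row=1, L[1]='y', prepend. Next row=LF[1]=4
  step 7: row=4, L[4]='y', prepend. Next row=LF[4]=6
Reversed output: yyxxyy$

Answer: yyxxyy$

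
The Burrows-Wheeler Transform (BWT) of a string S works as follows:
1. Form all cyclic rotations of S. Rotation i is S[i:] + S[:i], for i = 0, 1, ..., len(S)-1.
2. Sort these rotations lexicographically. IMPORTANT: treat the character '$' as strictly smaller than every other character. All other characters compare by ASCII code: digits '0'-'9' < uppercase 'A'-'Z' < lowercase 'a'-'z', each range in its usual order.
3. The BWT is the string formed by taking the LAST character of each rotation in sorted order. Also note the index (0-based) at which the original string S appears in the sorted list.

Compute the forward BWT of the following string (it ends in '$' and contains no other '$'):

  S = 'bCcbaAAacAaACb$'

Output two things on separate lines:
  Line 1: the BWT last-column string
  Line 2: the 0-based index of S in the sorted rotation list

Answer: baacAAbbAAC$caC
11

Derivation:
All 15 rotations (rotation i = S[i:]+S[:i]):
  rot[0] = bCcbaAAacAaACb$
  rot[1] = CcbaAAacAaACb$b
  rot[2] = cbaAAacAaACb$bC
  rot[3] = baAAacAaACb$bCc
  rot[4] = aAAacAaACb$bCcb
  rot[5] = AAacAaACb$bCcba
  rot[6] = AacAaACb$bCcbaA
  rot[7] = acAaACb$bCcbaAA
  rot[8] = cAaACb$bCcbaAAa
  rot[9] = AaACb$bCcbaAAac
  rot[10] = aACb$bCcbaAAacA
  rot[11] = ACb$bCcbaAAacAa
  rot[12] = Cb$bCcbaAAacAaA
  rot[13] = b$bCcbaAAacAaAC
  rot[14] = $bCcbaAAacAaACb
Sorted (with $ < everything):
  sorted[0] = $bCcbaAAacAaACb  (last char: 'b')
  sorted[1] = AAacAaACb$bCcba  (last char: 'a')
  sorted[2] = ACb$bCcbaAAacAa  (last char: 'a')
  sorted[3] = AaACb$bCcbaAAac  (last char: 'c')
  sorted[4] = AacAaACb$bCcbaA  (last char: 'A')
  sorted[5] = Cb$bCcbaAAacAaA  (last char: 'A')
  sorted[6] = CcbaAAacAaACb$b  (last char: 'b')
  sorted[7] = aAAacAaACb$bCcb  (last char: 'b')
  sorted[8] = aACb$bCcbaAAacA  (last char: 'A')
  sorted[9] = acAaACb$bCcbaAA  (last char: 'A')
  sorted[10] = b$bCcbaAAacAaAC  (last char: 'C')
  sorted[11] = bCcbaAAacAaACb$  (last char: '$')
  sorted[12] = baAAacAaACb$bCc  (last char: 'c')
  sorted[13] = cAaACb$bCcbaAAa  (last char: 'a')
  sorted[14] = cbaAAacAaACb$bC  (last char: 'C')
Last column: baacAAbbAAC$caC
Original string S is at sorted index 11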